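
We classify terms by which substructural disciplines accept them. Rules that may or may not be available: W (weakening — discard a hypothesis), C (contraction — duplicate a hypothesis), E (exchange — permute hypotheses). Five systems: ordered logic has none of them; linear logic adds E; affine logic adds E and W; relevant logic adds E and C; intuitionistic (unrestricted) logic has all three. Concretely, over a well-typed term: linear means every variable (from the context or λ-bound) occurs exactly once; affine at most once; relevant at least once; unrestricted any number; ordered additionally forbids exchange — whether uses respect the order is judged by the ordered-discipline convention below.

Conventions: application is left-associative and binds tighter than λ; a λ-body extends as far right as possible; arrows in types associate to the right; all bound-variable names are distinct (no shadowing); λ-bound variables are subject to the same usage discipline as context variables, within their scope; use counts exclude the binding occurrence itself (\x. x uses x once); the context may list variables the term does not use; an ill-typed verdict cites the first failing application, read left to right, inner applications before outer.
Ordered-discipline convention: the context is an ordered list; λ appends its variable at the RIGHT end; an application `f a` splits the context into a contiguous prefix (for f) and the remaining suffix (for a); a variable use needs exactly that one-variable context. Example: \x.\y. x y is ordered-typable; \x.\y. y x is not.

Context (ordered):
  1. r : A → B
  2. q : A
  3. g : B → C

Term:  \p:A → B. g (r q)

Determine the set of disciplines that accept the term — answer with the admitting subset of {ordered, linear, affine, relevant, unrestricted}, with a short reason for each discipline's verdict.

accepted by: affine, unrestricted
use counts: r ×1, q ×1, g ×1, p (λ-bound) ×0
use order (left to right): g, r, q
typing: the term checks, with type (A → B) → C
ordered: ✗ — p never used (weakening)
linear: ✗ — p never used (weakening)
affine: ✓ — at most one use each (r, q, g, p)
relevant: ✗ — p never used (weakening)
unrestricted: ✓ — type-checks ((A → B) → C) and nothing is barred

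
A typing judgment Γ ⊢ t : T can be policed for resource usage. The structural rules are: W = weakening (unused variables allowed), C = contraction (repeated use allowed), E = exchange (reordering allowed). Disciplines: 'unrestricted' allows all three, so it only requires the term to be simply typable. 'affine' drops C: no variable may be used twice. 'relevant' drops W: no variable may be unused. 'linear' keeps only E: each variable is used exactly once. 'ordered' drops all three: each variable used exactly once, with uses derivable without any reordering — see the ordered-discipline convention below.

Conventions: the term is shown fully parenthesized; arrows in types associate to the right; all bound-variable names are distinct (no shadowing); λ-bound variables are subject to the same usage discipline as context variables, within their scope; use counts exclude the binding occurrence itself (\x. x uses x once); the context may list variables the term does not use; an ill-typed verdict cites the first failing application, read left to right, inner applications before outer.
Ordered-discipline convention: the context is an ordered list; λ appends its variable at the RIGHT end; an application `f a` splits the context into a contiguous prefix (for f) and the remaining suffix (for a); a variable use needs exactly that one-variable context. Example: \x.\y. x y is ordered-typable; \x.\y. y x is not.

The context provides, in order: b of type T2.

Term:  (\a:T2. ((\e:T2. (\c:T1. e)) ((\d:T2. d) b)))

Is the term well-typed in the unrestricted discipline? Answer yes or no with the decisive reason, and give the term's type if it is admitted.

yes — type-checks (T2 -> T1 -> T2) and nothing is barred; term : T2 -> T1 -> T2
use counts: b ×1, a [bound] ×0, e [bound] ×1, c [bound] ×0, d [bound] ×1
order of uses: e, d, b
typing: the term checks, with type T2 -> T1 -> T2
all disciplines: ordered ✗; linear ✗; affine ✓; relevant ✗; unrestricted ✓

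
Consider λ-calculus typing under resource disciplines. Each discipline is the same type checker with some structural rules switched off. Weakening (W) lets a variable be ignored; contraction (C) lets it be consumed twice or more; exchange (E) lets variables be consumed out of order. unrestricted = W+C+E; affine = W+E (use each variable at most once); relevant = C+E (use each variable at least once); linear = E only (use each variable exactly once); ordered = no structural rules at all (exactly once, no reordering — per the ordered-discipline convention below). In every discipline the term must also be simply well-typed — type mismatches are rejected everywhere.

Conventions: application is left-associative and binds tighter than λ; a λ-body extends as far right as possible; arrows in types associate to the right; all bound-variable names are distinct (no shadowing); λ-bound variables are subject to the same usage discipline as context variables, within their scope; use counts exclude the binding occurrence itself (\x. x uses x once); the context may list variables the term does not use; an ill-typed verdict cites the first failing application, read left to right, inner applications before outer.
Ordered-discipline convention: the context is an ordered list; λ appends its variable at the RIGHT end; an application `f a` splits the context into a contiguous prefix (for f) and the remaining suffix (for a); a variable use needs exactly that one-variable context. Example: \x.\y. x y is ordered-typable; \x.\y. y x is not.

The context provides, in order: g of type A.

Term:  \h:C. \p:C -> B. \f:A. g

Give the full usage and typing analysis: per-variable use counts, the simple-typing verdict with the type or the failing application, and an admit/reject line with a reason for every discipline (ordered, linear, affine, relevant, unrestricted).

counts: g=1, h (bound)=0, p (bound)=0, f (bound)=0
uses in reading order: g
typing: well-typed at C -> (C -> B) -> A -> A
ordered ✗ (h, p, f left unused)
linear ✗ (h, p, f left unused)
affine ✓ (g, h, p, f: no repeats, contraction unneeded)
relevant ✗ (h, p, f left unused)
unrestricted ✓ (type-checks (C -> (C -> B) -> A -> A) and nothing is barred)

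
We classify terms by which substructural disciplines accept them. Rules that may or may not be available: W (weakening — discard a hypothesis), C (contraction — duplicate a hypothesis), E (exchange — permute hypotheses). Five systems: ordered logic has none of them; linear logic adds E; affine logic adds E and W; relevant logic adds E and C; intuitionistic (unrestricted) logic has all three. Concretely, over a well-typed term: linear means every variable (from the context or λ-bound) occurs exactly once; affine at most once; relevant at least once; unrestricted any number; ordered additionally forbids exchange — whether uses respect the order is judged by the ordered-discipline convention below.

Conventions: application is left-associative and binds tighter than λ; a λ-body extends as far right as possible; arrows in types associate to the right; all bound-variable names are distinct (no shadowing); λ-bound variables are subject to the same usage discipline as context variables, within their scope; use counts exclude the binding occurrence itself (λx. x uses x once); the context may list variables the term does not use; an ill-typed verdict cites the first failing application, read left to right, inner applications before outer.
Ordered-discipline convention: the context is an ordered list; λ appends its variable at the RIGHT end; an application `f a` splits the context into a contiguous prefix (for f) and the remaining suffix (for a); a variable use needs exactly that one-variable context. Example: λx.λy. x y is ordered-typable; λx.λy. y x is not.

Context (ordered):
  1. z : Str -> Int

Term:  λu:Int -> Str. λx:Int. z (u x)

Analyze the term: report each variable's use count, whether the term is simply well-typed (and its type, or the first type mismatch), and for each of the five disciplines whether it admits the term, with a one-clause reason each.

counts: z: 1×; u (bound): 1×; x (bound): 1×
use order (left to right): z, u, x
typing: the term checks, with type (Int -> Str) -> Int -> Int
ordered ✓ (z, u, x: once each, no exchange needed)
linear ✓ (exactly-once usage across z, u, x)
affine ✓ (at most one use each (z, u, x))
relevant ✓ (z, u, x: all used, weakening unneeded)
unrestricted ✓ (typability at (Int -> Str) -> Int -> Int is all that's needed)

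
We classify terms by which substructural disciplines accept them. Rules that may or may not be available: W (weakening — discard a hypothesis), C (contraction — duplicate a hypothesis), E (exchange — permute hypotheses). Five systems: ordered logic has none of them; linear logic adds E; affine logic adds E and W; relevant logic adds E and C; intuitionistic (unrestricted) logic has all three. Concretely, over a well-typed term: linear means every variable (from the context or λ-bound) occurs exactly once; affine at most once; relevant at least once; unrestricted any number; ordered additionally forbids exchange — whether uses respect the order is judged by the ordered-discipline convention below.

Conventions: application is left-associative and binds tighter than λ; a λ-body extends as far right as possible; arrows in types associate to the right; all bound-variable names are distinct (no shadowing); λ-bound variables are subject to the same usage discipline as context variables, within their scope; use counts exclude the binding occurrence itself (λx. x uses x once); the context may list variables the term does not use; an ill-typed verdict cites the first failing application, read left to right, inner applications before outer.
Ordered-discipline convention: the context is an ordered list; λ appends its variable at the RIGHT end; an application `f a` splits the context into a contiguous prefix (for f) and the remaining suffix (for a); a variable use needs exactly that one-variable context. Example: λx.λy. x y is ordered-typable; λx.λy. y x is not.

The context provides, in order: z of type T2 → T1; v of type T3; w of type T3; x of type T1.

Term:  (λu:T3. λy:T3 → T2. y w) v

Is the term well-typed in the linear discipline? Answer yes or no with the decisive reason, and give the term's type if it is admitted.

no — z, x, u never used (weakening)
counts: z ×0, v ×1, w ×1, x ×0, u (λ-bound) ×0, y (λ-bound) ×1
order of uses: y, w, v
typing: ✓ — (T3 → T2) → T2
per-discipline verdicts: ordered ✗ · linear ✗ · affine ✓ · relevant ✗ · unrestricted ✓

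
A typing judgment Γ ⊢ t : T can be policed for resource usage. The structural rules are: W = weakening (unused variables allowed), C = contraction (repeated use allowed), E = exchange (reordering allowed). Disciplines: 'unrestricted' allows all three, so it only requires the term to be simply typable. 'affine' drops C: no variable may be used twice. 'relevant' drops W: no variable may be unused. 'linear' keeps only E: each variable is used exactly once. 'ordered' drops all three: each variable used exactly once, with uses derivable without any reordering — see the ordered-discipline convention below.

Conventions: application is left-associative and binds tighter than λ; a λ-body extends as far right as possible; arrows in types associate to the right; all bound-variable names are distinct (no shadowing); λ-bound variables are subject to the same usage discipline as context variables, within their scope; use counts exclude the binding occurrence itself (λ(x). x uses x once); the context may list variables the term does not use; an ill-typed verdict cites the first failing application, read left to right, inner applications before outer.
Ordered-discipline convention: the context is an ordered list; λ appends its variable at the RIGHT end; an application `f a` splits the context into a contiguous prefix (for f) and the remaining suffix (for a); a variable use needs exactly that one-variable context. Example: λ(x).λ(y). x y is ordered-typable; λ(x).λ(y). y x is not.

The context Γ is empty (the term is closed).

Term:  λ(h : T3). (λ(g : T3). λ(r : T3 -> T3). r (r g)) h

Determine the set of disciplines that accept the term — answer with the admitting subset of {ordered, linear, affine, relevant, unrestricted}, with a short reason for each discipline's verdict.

admitted by: relevant, unrestricted
counts: h (λ-bound): 1×; g (λ-bound): 1×; r (λ-bound): 2×
uses in reading order: r, r, g, h
typing: well-typed at T3 -> (T3 -> T3) -> T3
ordered: ✗, needs contraction — r ×2
linear: ✗, needs contraction — r ×2
affine: ✗, needs contraction — r ×2
relevant: ✓, h, g, r: all used, weakening unneeded
unrestricted: ✓, type-checks (T3 -> (T3 -> T3) -> T3) and nothing is barred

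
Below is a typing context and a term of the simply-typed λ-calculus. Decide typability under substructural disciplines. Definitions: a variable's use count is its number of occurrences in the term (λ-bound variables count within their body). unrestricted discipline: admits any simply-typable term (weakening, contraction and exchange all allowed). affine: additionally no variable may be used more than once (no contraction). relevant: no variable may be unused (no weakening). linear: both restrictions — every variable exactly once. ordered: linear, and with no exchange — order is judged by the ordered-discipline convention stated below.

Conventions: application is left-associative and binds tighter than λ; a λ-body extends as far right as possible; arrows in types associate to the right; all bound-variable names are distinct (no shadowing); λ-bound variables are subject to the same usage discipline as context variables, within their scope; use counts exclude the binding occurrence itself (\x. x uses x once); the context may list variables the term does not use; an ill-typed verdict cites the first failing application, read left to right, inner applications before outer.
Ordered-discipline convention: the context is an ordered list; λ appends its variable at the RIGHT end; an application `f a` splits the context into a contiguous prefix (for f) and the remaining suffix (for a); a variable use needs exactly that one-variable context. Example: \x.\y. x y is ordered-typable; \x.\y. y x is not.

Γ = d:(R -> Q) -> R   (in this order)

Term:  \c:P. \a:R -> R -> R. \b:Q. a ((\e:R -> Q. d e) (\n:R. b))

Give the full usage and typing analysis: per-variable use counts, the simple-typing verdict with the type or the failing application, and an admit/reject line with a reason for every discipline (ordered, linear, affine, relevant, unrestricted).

variable uses: d ×1, c (λ-bound) ×0, a (λ-bound) ×1, b (λ-bound) ×1, e (λ-bound) ×1, n (λ-bound) ×0
uses in reading order: a, d, e, b
typing: well-typed — term : P -> (R -> R -> R) -> Q -> R -> R
ordered: ✗, needs weakening: c, n unused
linear: ✗, needs weakening: c, n unused
affine: ✓, d, c, a, b, e, n: no repeats, contraction unneeded
relevant: ✗, needs weakening: c, n unused
unrestricted: ✓, type-checks (P -> (R -> R -> R) -> Q -> R -> R) and nothing is barred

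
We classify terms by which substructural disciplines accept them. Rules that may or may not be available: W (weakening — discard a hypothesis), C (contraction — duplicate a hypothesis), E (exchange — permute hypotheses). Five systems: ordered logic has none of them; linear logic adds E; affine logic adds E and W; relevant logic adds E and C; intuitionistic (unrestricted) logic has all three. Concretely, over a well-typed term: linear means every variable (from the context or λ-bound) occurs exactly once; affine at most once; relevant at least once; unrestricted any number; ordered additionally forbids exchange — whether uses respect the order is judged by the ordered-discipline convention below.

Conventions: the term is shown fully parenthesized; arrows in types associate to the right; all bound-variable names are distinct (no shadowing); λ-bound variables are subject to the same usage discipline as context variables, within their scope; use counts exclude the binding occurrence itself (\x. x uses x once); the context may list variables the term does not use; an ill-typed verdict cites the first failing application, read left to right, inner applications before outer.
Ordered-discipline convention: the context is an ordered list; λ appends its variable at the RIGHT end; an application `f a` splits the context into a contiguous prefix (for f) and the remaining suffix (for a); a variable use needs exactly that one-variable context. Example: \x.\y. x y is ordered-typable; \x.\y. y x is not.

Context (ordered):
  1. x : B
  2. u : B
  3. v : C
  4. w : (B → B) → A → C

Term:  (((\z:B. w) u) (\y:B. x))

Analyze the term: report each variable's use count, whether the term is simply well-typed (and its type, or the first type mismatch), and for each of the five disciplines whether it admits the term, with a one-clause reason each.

variable uses: x ×1, u ×1, v ×0, w ×1, z [bound] ×0, y [bound] ×0
left-to-right use order: w, u, x
typing: ✓ — A → C
ordered: ✗ — unused: v, z, y — weakening required
linear: ✗ — unused: v, z, y — weakening required
affine: ✓ — at most one use each (x, u, v, w, z, y)
relevant: ✗ — unused: v, z, y — weakening required
unrestricted: ✓ — typability at A → C is all that's needed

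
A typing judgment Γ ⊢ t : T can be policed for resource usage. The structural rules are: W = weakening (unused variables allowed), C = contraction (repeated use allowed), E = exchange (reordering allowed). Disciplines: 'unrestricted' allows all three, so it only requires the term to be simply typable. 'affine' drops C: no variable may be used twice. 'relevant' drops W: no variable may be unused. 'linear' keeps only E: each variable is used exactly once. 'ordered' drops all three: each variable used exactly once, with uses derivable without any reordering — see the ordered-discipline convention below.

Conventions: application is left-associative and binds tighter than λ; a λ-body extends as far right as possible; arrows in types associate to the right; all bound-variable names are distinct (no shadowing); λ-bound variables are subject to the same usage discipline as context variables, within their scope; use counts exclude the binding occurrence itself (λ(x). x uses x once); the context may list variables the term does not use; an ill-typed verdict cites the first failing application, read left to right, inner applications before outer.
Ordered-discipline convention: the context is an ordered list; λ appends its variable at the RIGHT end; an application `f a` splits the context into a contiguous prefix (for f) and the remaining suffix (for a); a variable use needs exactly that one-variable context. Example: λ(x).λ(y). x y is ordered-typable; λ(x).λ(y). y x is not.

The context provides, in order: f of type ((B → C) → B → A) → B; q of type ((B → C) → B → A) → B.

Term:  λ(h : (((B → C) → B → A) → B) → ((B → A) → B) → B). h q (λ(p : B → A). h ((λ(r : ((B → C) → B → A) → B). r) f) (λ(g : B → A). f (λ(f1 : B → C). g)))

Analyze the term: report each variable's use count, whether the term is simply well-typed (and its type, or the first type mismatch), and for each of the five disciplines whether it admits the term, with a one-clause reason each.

usage: f: 2, q: 1, h (bound): 2, p (bound): 0, r (bound): 1, g (bound): 1, f1 (bound): 0
order of uses: h, q, h, r, f, f, g
typing: well-typed at ((((B → C) → B → A) → B) → ((B → A) → B) → B) → B
ordered: ✗, uses contraction: f ×2, h ×2; p, f1 never used (weakening)
linear: ✗, uses contraction: f ×2, h ×2; p, f1 never used (weakening)
affine: ✗, uses contraction: f ×2, h ×2
relevant: ✗, p, f1 never used (weakening)
unrestricted: ✓, type-checks (((((B → C) → B → A) → B) → ((B → A) → B) → B) → B) and nothing is barred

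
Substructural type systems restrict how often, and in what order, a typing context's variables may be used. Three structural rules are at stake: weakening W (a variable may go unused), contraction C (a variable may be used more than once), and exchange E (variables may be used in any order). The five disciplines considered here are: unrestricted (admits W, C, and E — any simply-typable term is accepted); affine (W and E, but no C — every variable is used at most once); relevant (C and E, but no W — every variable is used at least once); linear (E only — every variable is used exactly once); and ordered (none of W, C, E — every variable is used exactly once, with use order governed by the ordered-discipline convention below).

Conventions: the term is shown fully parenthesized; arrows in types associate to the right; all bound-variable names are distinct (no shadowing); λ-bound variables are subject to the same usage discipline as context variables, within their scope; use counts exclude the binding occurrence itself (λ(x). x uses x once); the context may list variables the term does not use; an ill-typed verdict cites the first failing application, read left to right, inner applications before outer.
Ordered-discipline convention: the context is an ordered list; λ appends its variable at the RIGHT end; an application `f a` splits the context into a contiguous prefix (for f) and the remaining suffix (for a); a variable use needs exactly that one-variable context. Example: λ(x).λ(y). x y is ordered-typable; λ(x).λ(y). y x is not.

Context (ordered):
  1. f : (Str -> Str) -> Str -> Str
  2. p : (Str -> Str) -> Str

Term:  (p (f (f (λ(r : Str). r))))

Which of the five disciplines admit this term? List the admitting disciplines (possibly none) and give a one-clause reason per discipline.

admitted by: relevant, unrestricted
use counts: f ×2; p ×1; r (bound) ×1
uses in reading order: p, f, f, r
typing: ✓ — Str
ordered: ✗, repeated use of f ×2
linear: ✗, repeated use of f ×2
affine: ✗, repeated use of f ×2
relevant: ✓, every one of f, p, r appears
unrestricted: ✓, well-typed at Str; no restrictions here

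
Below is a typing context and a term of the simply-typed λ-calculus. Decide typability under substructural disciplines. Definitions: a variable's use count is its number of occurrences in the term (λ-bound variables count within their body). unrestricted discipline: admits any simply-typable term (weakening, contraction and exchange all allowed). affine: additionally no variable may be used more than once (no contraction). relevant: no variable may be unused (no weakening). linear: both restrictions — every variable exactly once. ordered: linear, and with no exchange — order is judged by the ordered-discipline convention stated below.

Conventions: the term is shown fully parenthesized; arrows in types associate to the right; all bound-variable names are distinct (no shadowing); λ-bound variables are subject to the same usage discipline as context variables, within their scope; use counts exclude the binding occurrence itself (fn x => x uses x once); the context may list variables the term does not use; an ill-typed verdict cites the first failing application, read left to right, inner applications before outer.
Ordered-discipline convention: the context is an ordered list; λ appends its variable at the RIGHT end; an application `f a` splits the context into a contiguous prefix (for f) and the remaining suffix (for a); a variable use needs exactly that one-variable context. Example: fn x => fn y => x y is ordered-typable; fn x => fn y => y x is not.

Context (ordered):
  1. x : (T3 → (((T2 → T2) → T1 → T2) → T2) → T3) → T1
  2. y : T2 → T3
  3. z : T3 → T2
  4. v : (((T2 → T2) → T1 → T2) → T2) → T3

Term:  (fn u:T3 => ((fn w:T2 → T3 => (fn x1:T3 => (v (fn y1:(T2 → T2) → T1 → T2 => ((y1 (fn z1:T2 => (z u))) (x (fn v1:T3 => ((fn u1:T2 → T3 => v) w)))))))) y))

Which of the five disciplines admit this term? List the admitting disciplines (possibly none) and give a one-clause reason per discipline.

admitting disciplines: unrestricted
use counts: x: 1×, y: 1×, z: 1×, v: 2×, u [bound]: 1×, w [bound]: 1×, x1 [bound]: 0×, y1 [bound]: 1×, z1 [bound]: 0×, v1 [bound]: 0×, u1 [bound]: 0×
use order (left to right): v, y1, z, u, x, v, w, y
typing: ✓ — T3 → T3 → T3
ordered: ✗ — needs contraction — v ×2; needs weakening: x1, z1, v1, u1 unused
linear: ✗ — needs contraction — v ×2; needs weakening: x1, z1, v1, u1 unused
affine: ✗ — needs contraction — v ×2
relevant: ✗ — needs weakening: x1, z1, v1, u1 unused
unrestricted: ✓ — type-checks (T3 → T3 → T3) and nothing is barred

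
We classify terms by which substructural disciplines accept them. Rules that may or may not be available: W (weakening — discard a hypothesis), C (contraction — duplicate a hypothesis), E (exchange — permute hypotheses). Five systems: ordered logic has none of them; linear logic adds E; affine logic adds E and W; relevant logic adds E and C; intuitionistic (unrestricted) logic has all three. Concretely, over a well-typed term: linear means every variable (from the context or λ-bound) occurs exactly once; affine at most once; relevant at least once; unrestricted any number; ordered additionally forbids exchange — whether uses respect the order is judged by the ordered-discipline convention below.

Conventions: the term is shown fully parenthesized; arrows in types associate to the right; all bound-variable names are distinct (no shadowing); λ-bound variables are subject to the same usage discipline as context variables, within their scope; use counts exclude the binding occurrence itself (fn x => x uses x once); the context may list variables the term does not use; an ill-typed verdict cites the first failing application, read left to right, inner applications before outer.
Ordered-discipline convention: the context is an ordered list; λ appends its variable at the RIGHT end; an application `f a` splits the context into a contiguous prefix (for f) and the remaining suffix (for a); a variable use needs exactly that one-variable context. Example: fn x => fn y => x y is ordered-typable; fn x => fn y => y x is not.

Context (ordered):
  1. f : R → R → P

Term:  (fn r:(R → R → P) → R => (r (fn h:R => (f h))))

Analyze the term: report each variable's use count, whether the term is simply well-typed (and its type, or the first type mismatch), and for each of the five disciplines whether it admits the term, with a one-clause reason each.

counts: f: 1, r (bound): 1, h (bound): 1
use order (left to right): r, f, h
typing: well-typed at ((R → R → P) → R) → R
ordered: ✗, no ordered split (uses run r, f, h)
linear: ✓, exactly-once usage across f, r, h
affine: ✓, at most one use each (f, r, h)
relevant: ✓, at least one use each (f, r, h)
unrestricted: ✓, typability at ((R → R → P) → R) → R is all that's needed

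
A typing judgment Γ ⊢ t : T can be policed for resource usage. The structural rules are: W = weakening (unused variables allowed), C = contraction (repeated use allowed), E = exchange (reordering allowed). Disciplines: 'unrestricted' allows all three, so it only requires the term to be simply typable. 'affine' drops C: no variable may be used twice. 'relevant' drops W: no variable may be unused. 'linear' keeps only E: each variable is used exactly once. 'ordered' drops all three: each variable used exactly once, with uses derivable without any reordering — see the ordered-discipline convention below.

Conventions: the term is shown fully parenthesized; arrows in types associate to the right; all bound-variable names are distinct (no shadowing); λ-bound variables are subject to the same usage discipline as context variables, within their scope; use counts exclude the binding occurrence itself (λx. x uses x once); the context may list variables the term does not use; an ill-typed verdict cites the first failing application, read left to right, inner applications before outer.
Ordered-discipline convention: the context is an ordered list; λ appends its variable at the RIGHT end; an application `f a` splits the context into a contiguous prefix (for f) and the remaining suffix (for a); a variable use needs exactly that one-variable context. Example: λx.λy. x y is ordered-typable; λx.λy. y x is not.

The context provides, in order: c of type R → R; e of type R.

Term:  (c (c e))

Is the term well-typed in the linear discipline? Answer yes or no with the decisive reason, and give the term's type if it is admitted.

no — c ×2 used more than once (contraction)
use counts: c ×2; e ×1
uses in reading order: c, c, e
typing: ✓ — R
per-discipline verdicts: ordered ✗ | linear ✗ | affine ✗ | relevant ✓ | unrestricted ✓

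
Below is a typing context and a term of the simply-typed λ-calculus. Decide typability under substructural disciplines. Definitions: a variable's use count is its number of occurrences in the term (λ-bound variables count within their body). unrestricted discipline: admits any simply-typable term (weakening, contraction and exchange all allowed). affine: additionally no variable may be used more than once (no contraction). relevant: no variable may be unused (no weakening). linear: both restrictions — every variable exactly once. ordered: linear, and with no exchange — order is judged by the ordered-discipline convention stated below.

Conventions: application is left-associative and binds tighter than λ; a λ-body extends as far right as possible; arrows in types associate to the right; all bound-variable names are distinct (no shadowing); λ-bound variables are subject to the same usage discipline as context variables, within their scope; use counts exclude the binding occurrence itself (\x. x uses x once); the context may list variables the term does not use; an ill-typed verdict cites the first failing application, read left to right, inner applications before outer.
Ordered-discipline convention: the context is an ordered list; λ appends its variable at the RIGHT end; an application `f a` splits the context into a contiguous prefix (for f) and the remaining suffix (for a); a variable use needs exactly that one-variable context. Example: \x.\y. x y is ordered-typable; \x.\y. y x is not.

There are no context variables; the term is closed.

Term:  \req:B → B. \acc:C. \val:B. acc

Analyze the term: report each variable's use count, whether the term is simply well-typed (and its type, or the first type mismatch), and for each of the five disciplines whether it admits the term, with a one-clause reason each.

counts: req [bound]=0; acc [bound]=1; val [bound]=0
use order (left to right): acc
typing: the term checks, with type (B → B) → C → B → C
ordered: ✗, req, val never used (weakening)
linear: ✗, req, val never used (weakening)
affine: ✓, none of req, acc, val used more than once
relevant: ✗, req, val never used (weakening)
unrestricted: ✓, simply typable at (B → B) → C → B → C; W, C, E all held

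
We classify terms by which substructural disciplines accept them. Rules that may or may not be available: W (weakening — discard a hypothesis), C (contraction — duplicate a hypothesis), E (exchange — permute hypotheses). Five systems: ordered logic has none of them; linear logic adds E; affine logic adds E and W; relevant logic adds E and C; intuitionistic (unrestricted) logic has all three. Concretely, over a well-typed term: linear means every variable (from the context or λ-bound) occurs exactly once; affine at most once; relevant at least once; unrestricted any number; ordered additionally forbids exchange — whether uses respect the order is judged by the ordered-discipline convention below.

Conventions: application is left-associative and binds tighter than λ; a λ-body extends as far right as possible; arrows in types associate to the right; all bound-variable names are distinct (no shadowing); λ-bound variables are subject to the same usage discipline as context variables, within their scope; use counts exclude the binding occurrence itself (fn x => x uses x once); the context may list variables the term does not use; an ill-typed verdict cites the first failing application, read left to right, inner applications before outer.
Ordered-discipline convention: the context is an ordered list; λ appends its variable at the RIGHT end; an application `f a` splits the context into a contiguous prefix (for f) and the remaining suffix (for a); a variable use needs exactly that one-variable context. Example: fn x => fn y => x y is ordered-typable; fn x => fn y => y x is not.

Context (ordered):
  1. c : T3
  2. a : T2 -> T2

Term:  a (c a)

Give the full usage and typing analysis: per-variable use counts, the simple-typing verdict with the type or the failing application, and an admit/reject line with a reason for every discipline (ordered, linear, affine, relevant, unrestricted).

usage: c=1; a=2
uses in reading order: a, c, a
typing: ill-typed: non-function type T3 applied to an argument
ordered: ✗ — fails simple typing
linear: ✗ — a type mismatch blocks all five
affine: ✗ — the type mismatch rejects it
relevant: ✗ — not simply typable
unrestricted: ✗ — fails simple typing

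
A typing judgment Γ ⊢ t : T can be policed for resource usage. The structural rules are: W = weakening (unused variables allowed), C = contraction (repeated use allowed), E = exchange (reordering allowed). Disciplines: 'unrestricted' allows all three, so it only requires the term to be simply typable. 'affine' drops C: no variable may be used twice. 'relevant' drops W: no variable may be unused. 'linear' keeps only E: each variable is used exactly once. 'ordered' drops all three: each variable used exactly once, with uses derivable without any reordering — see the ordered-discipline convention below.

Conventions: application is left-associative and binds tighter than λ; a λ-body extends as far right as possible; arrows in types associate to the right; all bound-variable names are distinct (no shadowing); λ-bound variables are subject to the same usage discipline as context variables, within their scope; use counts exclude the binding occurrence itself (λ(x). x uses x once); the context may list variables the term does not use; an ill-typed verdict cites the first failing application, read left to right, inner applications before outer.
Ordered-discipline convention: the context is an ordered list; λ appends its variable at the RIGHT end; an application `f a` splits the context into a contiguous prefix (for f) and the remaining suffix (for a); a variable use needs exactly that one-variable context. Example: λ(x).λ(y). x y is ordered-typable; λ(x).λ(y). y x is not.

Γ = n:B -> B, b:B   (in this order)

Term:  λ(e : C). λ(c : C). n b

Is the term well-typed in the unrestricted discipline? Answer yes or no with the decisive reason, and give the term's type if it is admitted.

yes — simply typable at C -> C -> B; W, C, E all held; term : C -> C -> B
counts: n ×1, b ×1, e (bound) ×0, c (bound) ×0
use order (left to right): n, b
typing: well-typed at C -> C -> B
per-discipline verdicts: ordered ✗; linear ✗; affine ✓; relevant ✗; unrestricted ✓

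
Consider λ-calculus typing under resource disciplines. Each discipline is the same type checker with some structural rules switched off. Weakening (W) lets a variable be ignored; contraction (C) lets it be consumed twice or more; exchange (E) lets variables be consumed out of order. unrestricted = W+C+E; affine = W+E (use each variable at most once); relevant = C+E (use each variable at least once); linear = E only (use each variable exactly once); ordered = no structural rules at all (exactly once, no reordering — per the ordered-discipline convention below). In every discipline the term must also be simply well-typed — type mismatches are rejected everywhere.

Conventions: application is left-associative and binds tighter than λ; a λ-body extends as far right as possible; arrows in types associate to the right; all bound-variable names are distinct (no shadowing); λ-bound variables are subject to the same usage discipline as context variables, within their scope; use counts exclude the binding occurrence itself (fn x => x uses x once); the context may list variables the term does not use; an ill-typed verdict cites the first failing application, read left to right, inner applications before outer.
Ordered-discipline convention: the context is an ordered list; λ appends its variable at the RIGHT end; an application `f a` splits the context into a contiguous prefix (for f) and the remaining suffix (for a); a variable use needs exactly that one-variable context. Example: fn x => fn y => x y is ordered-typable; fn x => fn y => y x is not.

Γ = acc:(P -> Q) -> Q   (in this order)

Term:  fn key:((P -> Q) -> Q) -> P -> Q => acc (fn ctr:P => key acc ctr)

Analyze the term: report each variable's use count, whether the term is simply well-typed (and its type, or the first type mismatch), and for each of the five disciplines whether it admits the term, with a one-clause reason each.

counts: acc=2, key (bound)=1, ctr (bound)=1
order of uses: acc, key, acc, ctr
typing: ✓ — (((P -> Q) -> Q) -> P -> Q) -> Q
ordered: ✗ — uses contraction: acc ×2
linear: ✗ — uses contraction: acc ×2
affine: ✗ — uses contraction: acc ×2
relevant: ✓ — none of acc, key, ctr goes unused
unrestricted: ✓ — type-checks ((((P -> Q) -> Q) -> P -> Q) -> Q) and nothing is barred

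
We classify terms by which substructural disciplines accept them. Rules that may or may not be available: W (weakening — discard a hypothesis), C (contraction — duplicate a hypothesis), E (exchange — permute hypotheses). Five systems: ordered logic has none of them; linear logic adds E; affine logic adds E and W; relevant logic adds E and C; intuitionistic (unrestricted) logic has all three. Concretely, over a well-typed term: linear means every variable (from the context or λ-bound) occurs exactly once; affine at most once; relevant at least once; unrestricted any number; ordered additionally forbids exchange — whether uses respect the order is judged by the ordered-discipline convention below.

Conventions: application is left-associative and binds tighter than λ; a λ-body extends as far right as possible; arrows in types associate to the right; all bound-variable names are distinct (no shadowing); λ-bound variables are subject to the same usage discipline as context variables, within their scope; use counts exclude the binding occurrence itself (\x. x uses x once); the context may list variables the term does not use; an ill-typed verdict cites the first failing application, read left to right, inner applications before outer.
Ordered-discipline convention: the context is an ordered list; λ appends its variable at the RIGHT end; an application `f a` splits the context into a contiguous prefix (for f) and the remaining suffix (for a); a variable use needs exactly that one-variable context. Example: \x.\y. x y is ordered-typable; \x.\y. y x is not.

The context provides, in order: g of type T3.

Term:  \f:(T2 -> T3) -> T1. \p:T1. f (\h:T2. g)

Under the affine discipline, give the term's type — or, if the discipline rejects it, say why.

term : ((T2 -> T3) -> T1) -> T1 -> T1
usage: g=1, f [bound]=1, p [bound]=0, h [bound]=0
use order (left to right): f, g
typing: well-typed at ((T2 -> T3) -> T1) -> T1 -> T1
all disciplines: ordered ✗ · linear ✗ · affine ✓ · relevant ✗ · unrestricted ✓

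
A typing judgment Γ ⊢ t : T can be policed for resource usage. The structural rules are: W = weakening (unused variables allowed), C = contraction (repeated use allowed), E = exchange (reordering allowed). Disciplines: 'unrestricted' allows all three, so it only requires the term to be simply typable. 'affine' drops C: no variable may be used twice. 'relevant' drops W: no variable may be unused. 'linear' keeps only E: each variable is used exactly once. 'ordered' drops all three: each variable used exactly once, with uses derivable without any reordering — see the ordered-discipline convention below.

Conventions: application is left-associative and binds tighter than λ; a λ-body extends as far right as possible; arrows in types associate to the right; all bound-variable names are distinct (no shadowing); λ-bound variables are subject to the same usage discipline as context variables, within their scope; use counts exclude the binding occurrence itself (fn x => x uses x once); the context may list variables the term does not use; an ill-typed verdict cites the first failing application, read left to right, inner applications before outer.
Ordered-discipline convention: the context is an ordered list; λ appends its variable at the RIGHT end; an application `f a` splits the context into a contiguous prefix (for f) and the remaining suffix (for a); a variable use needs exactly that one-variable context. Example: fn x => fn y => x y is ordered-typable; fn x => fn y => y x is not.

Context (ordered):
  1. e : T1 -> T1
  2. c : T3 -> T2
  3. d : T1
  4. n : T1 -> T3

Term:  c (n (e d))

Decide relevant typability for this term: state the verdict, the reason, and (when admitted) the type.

yes — every one of e, c, d, n appears; term : T2
counts: e: 1, c: 1, d: 1, n: 1
use order (left to right): c, n, e, d
typing: ✓ — T2
per-discipline verdicts: ordered ✗, linear ✓, affine ✓, relevant ✓, unrestricted ✓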